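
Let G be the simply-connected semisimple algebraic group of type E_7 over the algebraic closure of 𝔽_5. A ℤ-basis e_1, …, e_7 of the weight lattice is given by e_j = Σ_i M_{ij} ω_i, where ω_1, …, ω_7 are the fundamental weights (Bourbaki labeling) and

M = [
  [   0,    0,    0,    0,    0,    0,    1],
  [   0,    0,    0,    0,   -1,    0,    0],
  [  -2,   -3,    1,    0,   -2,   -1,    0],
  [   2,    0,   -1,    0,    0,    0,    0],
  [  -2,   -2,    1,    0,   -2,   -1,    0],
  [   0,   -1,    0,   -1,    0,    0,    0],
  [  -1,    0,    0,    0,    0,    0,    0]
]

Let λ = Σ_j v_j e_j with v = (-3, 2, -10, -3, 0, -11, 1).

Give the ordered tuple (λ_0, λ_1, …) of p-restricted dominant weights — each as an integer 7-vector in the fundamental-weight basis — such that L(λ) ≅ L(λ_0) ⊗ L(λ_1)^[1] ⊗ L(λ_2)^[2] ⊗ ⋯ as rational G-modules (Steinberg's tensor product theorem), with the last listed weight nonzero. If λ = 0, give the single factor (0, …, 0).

((1, 0, 1, 4, 3, 1, 3),)

Compute c_i = Σ_j M_{ij} v_j with v = (-3, 2, -10, -3, 0, -11, 1):
  c_1 = 0*-3 + 0*2 + 0*-10 + 0*-3 + 0*0 + 0*-11 + 1*1 = 1
  c_2 = 0*-3 + 0*2 + 0*-10 + 0*-3 + -1*0 + 0*-11 + 0*1 = 0
  c_3 = -2*-3 + -3*2 + 1*-10 + 0*-3 + -2*0 + -1*-11 + 0*1 = 1
  c_4 = 2*-3 + 0*2 + -1*-10 + 0*-3 + 0*0 + 0*-11 + 0*1 = 4
  c_5 = -2*-3 + -2*2 + 1*-10 + 0*-3 + -2*0 + -1*-11 + 0*1 = 3
  c_6 = 0*-3 + -1*2 + 0*-10 + -1*-3 + 0*0 + 0*-11 + 0*1 = 1
  c_7 = -1*-3 + 0*2 + 0*-10 + 0*-3 + 0*0 + 0*-11 + 0*1 = 3
Expand coordinatewise in base 5:
  c_1 = 1 = 1·5^0
  c_2 = 0
  c_3 = 1 = 1·5^0
  c_4 = 4 = 4·5^0
  c_5 = 3 = 3·5^0
  c_6 = 1 = 1·5^0
  c_7 = 3 = 3·5^0
Factor λ_0 = (1, 0, 1, 4, 3, 1, 3)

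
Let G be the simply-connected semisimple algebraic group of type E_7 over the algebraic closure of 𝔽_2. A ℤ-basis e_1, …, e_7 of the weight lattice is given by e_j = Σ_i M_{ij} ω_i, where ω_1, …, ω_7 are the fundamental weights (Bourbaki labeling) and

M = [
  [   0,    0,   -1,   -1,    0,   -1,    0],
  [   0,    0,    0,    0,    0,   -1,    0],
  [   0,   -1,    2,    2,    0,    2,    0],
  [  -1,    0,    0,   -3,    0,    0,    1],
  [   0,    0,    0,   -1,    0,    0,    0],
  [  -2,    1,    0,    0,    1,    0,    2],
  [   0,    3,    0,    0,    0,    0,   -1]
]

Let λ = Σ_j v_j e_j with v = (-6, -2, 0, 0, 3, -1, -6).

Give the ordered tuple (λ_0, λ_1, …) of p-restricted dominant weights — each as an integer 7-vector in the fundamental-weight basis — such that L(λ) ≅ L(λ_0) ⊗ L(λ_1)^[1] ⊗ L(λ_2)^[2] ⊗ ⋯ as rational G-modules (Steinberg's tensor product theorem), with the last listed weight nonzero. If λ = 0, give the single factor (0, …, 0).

((1, 1, 0, 0, 0, 1, 0),)

Compute c_i = Σ_j M_{ij} v_j with v = (-6, -2, 0, 0, 3, -1, -6):
  c_1 = 0*-6 + 0*-2 + -1*0 + -1*0 + 0*3 + -1*-1 + 0*-6 = 1
  c_2 = 0*-6 + 0*-2 + 0*0 + 0*0 + 0*3 + -1*-1 + 0*-6 = 1
  c_3 = 0*-6 + -1*-2 + 2*0 + 2*0 + 0*3 + 2*-1 + 0*-6 = 0
  c_4 = -1*-6 + 0*-2 + 0*0 + -3*0 + 0*3 + 0*-1 + 1*-6 = 0
  c_5 = 0*-6 + 0*-2 + 0*0 + -1*0 + 0*3 + 0*-1 + 0*-6 = 0
  c_6 = -2*-6 + 1*-2 + 0*0 + 0*0 + 1*3 + 0*-1 + 2*-6 = 1
  c_7 = 0*-6 + 3*-2 + 0*0 + 0*0 + 0*3 + 0*-1 + -1*-6 = 0
Writing each c_i in base p = 2:
  c_1 = 1 = 1·2^0
  c_2 = 1 = 1·2^0
  c_3 = 0
  c_4 = 0
  c_5 = 0
  c_6 = 1 = 1·2^0
  c_7 = 0
λ_0 = (1, 1, 0, 0, 0, 1, 0)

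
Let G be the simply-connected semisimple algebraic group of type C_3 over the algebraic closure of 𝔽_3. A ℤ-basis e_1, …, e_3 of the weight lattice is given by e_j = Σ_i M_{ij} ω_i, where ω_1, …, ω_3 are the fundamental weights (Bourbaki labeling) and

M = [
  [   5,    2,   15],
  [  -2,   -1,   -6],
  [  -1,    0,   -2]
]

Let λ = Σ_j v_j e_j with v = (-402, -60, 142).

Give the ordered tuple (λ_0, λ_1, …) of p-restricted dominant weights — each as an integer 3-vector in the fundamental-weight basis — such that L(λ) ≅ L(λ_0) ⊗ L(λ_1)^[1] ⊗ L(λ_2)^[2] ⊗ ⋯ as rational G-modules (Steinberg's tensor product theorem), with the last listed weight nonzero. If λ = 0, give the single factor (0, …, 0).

Compute c_i = Σ_j M_{ij} v_j with v = (-402, -60, 142):
  c_1 = 5*-402 + 2*-60 + 15*142 = 0
  c_2 = -2*-402 + -1*-60 + -6*142 = 12
  c_3 = -1*-402 + 0*-60 + -2*142 = 118
Base-3 expansion of each c_i:
  c_1 = 0
  c_2 = 12 = 0·3^0 + 1·3^1 + 1·3^2
  c_3 = 118 = 1·3^0 + 0·3^1 + 1·3^2 + 1·3^3 + 1·3^4
Factor λ_0 = (0, 0, 1)
Factor λ_1 = (0, 1, 0)
Factor λ_2 = (0, 1, 1)
Factor λ_3 = (0, 0, 1)
Factor λ_4 = (0, 0, 1)

((0, 0, 1), (0, 1, 0), (0, 1, 1), (0, 0, 1), (0, 0, 1))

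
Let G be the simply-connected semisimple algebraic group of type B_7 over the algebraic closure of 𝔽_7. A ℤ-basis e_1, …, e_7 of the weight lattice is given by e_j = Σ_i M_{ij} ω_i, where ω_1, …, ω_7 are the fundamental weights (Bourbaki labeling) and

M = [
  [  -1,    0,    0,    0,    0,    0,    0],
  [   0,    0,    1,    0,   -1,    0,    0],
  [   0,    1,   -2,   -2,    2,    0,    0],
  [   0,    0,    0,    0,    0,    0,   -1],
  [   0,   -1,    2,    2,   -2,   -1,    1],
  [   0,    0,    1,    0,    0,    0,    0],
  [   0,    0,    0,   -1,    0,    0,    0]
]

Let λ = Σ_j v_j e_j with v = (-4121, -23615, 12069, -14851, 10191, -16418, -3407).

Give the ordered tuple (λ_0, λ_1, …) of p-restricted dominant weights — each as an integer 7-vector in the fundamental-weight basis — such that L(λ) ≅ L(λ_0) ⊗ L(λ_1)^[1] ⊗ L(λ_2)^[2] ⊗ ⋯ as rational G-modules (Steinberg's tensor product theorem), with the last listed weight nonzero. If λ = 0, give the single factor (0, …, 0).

ω-coordinates c = M·v, v = (-4121, -23615, 12069, -14851, 10191, -16418, -3407):
  c_1 = -1*-4121 + 0*-23615 + 0*12069 + 0*-14851 + 0*10191 + 0*-16418 + 0*-3407 = 4121
  c_2 = 0*-4121 + 0*-23615 + 1*12069 + 0*-14851 + -1*10191 + 0*-16418 + 0*-3407 = 1878
  c_3 = 0*-4121 + 1*-23615 + -2*12069 + -2*-14851 + 2*10191 + 0*-16418 + 0*-3407 = 2331
  c_4 = 0*-4121 + 0*-23615 + 0*12069 + 0*-14851 + 0*10191 + 0*-16418 + -1*-3407 = 3407
  c_5 = 0*-4121 + -1*-23615 + 2*12069 + 2*-14851 + -2*10191 + -1*-16418 + 1*-3407 = 10680
  c_6 = 0*-4121 + 0*-23615 + 1*12069 + 0*-14851 + 0*10191 + 0*-16418 + 0*-3407 = 12069
  c_7 = 0*-4121 + 0*-23615 + 0*12069 + -1*-14851 + 0*10191 + 0*-16418 + 0*-3407 = 14851
Writing each c_i in base p = 7:
  c_1 = 4121 = 5·7^0 + 0·7^1 + 0·7^2 + 5·7^3 + 1·7^4
  c_2 = 1878 = 2·7^0 + 2·7^1 + 3·7^2 + 5·7^3
  c_3 = 2331 = 0·7^0 + 4·7^1 + 5·7^2 + 6·7^3
  c_4 = 3407 = 5·7^0 + 3·7^1 + 6·7^2 + 2·7^3 + 1·7^4
  c_5 = 10680 = 5·7^0 + 6·7^1 + 0·7^2 + 3·7^3 + 4·7^4
  c_6 = 12069 = 1·7^0 + 2·7^1 + 1·7^2 + 0·7^3 + 5·7^4
  c_7 = 14851 = 4·7^0 + 0·7^1 + 2·7^2 + 1·7^3 + 6·7^4
Factor λ_0 = (5, 2, 0, 5, 5, 1, 4)
Factor λ_1 = (0, 2, 4, 3, 6, 2, 0)
Factor λ_2 = (0, 3, 5, 6, 0, 1, 2)
Factor λ_3 = (5, 5, 6, 2, 3, 0, 1)
Factor λ_4 = (1, 0, 0, 1, 4, 5, 6)

((5, 2, 0, 5, 5, 1, 4), (0, 2, 4, 3, 6, 2, 0), (0, 3, 5, 6, 0, 1, 2), (5, 5, 6, 2, 3, 0, 1), (1, 0, 0, 1, 4, 5, 6))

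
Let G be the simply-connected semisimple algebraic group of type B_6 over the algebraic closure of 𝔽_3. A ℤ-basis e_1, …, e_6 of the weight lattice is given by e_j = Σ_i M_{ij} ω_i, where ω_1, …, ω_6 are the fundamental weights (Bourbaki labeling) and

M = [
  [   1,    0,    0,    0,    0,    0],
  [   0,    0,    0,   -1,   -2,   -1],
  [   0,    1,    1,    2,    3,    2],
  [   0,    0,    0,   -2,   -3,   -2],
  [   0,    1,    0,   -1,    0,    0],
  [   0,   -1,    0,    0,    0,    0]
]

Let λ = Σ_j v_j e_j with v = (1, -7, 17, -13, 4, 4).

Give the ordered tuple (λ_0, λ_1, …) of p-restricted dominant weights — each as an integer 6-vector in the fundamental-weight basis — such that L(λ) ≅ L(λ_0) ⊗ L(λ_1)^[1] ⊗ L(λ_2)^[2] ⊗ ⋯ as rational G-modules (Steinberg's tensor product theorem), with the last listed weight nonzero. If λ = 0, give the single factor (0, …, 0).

((1, 1, 1, 0, 0, 1), (0, 0, 1, 2, 2, 2))

ω-coordinates c = M·v, v = (1, -7, 17, -13, 4, 4):
  c_1 = 1*1 + 0*-7 + 0*17 + 0*-13 + 0*4 + 0*4 = 1
  c_2 = 0*1 + 0*-7 + 0*17 + -1*-13 + -2*4 + -1*4 = 1
  c_3 = 0*1 + 1*-7 + 1*17 + 2*-13 + 3*4 + 2*4 = 4
  c_4 = 0*1 + 0*-7 + 0*17 + -2*-13 + -3*4 + -2*4 = 6
  c_5 = 0*1 + 1*-7 + 0*17 + -1*-13 + 0*4 + 0*4 = 6
  c_6 = 0*1 + -1*-7 + 0*17 + 0*-13 + 0*4 + 0*4 = 7
Base-3 expansion of each c_i:
  c_1 = 1 = 1·3^0
  c_2 = 1 = 1·3^0
  c_3 = 4 = 1·3^0 + 1·3^1
  c_4 = 6 = 0·3^0 + 2·3^1
  c_5 = 6 = 0·3^0 + 2·3^1
  c_6 = 7 = 1·3^0 + 2·3^1
Factor λ_0 = (1, 1, 1, 0, 0, 1)
Factor λ_1 = (0, 0, 1, 2, 2, 2)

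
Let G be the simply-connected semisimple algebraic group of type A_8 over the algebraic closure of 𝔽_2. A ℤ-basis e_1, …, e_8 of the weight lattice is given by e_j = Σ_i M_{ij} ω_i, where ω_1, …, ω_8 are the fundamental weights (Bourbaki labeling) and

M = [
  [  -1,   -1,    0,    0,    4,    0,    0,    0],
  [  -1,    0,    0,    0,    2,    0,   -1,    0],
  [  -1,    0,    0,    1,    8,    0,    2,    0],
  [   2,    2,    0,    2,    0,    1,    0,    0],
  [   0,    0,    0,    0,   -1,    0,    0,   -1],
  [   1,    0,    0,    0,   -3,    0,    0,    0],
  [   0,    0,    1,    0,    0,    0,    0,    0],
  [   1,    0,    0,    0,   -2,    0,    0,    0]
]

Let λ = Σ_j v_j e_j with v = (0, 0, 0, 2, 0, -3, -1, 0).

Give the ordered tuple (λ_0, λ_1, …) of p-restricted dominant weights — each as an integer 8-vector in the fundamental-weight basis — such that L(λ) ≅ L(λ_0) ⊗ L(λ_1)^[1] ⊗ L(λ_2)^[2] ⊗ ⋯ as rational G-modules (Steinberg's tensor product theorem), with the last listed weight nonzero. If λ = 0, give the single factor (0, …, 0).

((0, 1, 0, 1, 0, 0, 0, 0),)

Compute c_i = Σ_j M_{ij} v_j with v = (0, 0, 0, 2, 0, -3, -1, 0):
  c_1 = (-1)·(0) + (-1)·(0) + (0)·(0) + (0)·(2) + (4)·(0) + (0)·(-3) + (0)·(-1) + (0)·(0) = 0
  c_2 = (-1)·(0) + (0)·(0) + (0)·(0) + (0)·(2) + (2)·(0) + (0)·(-3) + (-1)·(-1) + (0)·(0) = 1
  c_3 = (-1)·(0) + (0)·(0) + (0)·(0) + (1)·(2) + (8)·(0) + (0)·(-3) + (2)·(-1) + (0)·(0) = 0
  c_4 = (2)·(0) + (2)·(0) + (0)·(0) + (2)·(2) + (0)·(0) + (1)·(-3) + (0)·(-1) + (0)·(0) = 1
  c_5 = (0)·(0) + (0)·(0) + (0)·(0) + (0)·(2) + (-1)·(0) + (0)·(-3) + (0)·(-1) + (-1)·(0) = 0
  c_6 = (1)·(0) + (0)·(0) + (0)·(0) + (0)·(2) + (-3)·(0) + (0)·(-3) + (0)·(-1) + (0)·(0) = 0
  c_7 = (0)·(0) + (0)·(0) + (1)·(0) + (0)·(2) + (0)·(0) + (0)·(-3) + (0)·(-1) + (0)·(0) = 0
  c_8 = (1)·(0) + (0)·(0) + (0)·(0) + (0)·(2) + (-2)·(0) + (0)·(-3) + (0)·(-1) + (0)·(0) = 0
Base-2 expansion of each c_i:
  c_1 = 0
  c_2 = 1 = 1·2^0
  c_3 = 0
  c_4 = 1 = 1·2^0
  c_5 = 0
  c_6 = 0
  c_7 = 0
  c_8 = 0
p-restricted factor λ_0 = (0, 1, 0, 1, 0, 0, 0, 0)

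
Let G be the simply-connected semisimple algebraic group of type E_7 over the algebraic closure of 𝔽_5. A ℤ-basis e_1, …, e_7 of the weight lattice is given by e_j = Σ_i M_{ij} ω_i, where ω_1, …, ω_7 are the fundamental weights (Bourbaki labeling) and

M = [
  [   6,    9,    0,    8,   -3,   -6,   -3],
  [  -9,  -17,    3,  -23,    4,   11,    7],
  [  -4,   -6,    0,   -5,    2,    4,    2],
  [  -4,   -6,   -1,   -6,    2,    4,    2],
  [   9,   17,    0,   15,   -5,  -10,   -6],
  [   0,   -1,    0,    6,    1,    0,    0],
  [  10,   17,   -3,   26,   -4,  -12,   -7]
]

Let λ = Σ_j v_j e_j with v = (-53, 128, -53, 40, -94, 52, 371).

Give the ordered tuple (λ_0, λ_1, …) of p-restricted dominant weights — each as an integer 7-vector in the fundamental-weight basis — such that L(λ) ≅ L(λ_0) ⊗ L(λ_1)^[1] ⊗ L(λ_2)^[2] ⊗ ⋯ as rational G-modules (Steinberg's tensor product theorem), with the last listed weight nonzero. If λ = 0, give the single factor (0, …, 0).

Compute c_i = Σ_j M_{ij} v_j with v = (-53, 128, -53, 40, -94, 52, 371):
  c_1 = 6*-53 + 9*128 + 0*-53 + 8*40 + -3*-94 + -6*52 + -3*371 = 11
  c_2 = -9*-53 + -17*128 + 3*-53 + -23*40 + 4*-94 + 11*52 + 7*371 = 15
  c_3 = -4*-53 + -6*128 + 0*-53 + -5*40 + 2*-94 + 4*52 + 2*371 = 6
  c_4 = -4*-53 + -6*128 + -1*-53 + -6*40 + 2*-94 + 4*52 + 2*371 = 19
  c_5 = 9*-53 + 17*128 + 0*-53 + 15*40 + -5*-94 + -10*52 + -6*371 = 23
  c_6 = 0*-53 + -1*128 + 0*-53 + 6*40 + 1*-94 + 0*52 + 0*371 = 18
  c_7 = 10*-53 + 17*128 + -3*-53 + 26*40 + -4*-94 + -12*52 + -7*371 = 0
Writing each c_i in base p = 5:
  c_1 = 11 = 1·5^0 + 2·5^1
  c_2 = 15 = 0·5^0 + 3·5^1
  c_3 = 6 = 1·5^0 + 1·5^1
  c_4 = 19 = 4·5^0 + 3·5^1
  c_5 = 23 = 3·5^0 + 4·5^1
  c_6 = 18 = 3·5^0 + 3·5^1
  c_7 = 0
Factor λ_0 = (1, 0, 1, 4, 3, 3, 0)
Factor λ_1 = (2, 3, 1, 3, 4, 3, 0)

((1, 0, 1, 4, 3, 3, 0), (2, 3, 1, 3, 4, 3, 0))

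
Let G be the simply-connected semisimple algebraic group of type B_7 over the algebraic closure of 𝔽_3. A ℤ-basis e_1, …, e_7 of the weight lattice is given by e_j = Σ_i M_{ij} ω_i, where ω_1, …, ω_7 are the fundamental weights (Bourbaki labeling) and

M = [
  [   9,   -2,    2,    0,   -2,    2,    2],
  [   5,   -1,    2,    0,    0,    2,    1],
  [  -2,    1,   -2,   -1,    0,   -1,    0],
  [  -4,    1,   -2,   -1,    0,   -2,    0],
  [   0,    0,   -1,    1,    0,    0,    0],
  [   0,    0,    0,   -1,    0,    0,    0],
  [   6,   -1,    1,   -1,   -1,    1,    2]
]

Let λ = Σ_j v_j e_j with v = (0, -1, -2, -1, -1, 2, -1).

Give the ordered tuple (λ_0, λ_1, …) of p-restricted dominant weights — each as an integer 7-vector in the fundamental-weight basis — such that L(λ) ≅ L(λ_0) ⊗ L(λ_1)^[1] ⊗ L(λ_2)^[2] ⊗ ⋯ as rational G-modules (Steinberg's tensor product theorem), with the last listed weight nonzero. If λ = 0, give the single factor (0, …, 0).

((2, 0, 2, 0, 1, 1, 1),)

In the fundamental-weight basis, λ has coordinates c = M·v (v = (0, -1, -2, -1, -1, 2, -1)):
  c_1 = 9*0 + -2*-1 + 2*-2 + 0*-1 + -2*-1 + 2*2 + 2*-1 = 2
  c_2 = 5*0 + -1*-1 + 2*-2 + 0*-1 + 0*-1 + 2*2 + 1*-1 = 0
  c_3 = -2*0 + 1*-1 + -2*-2 + -1*-1 + 0*-1 + -1*2 + 0*-1 = 2
  c_4 = -4*0 + 1*-1 + -2*-2 + -1*-1 + 0*-1 + -2*2 + 0*-1 = 0
  c_5 = 0*0 + 0*-1 + -1*-2 + 1*-1 + 0*-1 + 0*2 + 0*-1 = 1
  c_6 = 0*0 + 0*-1 + 0*-2 + -1*-1 + 0*-1 + 0*2 + 0*-1 = 1
  c_7 = 6*0 + -1*-1 + 1*-2 + -1*-1 + -1*-1 + 1*2 + 2*-1 = 1
p = 3; digits c_i = Σ_j d_{ij}·3^j, 0 ≤ d_{ij} < 3:
  c_1 = 2 = 2·3^0
  c_2 = 0
  c_3 = 2 = 2·3^0
  c_4 = 0
  c_5 = 1 = 1·3^0
  c_6 = 1 = 1·3^0
  c_7 = 1 = 1·3^0
λ_0 = (2, 0, 2, 0, 1, 1, 1)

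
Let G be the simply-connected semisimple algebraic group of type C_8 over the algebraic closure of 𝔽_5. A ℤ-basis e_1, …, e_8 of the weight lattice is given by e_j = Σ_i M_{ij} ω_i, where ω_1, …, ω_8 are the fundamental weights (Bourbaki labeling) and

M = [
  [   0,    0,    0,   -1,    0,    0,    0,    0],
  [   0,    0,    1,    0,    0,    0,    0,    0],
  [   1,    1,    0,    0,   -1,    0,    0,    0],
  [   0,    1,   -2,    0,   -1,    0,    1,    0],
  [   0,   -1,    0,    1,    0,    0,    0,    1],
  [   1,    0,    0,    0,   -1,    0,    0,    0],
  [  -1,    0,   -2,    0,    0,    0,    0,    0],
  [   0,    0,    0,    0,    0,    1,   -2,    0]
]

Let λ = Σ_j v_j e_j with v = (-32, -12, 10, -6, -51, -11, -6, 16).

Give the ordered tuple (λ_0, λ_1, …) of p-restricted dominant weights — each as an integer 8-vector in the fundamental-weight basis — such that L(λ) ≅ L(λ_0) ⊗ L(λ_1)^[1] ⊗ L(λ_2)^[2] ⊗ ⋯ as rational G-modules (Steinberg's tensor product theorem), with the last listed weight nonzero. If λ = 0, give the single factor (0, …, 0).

((1, 0, 2, 3, 2, 4, 2, 1), (1, 2, 1, 2, 4, 3, 2, 0))

Converting to the ω-basis (c_i = row i of M dotted with v = (-32, -12, 10, -6, -51, -11, -6, 16)):
  c_1 = (0)·(-32) + (0)·(-12) + 0·10 + (-1)·(-6) + (0)·(-51) + (0)·(-11) + (0)·(-6) + 0·16 = 6
  c_2 = (0)·(-32) + (0)·(-12) + 1·10 + (0)·(-6) + (0)·(-51) + (0)·(-11) + (0)·(-6) + 0·16 = 10
  c_3 = (1)·(-32) + (1)·(-12) + 0·10 + (0)·(-6) + (-1)·(-51) + (0)·(-11) + (0)·(-6) + 0·16 = 7
  c_4 = (0)·(-32) + (1)·(-12) + (-2)·(10) + (0)·(-6) + (-1)·(-51) + (0)·(-11) + (1)·(-6) + 0·16 = 13
  c_5 = (0)·(-32) + (-1)·(-12) + 0·10 + (1)·(-6) + (0)·(-51) + (0)·(-11) + (0)·(-6) + 1·16 = 22
  c_6 = (1)·(-32) + (0)·(-12) + 0·10 + (0)·(-6) + (-1)·(-51) + (0)·(-11) + (0)·(-6) + 0·16 = 19
  c_7 = (-1)·(-32) + (0)·(-12) + (-2)·(10) + (0)·(-6) + (0)·(-51) + (0)·(-11) + (0)·(-6) + 0·16 = 12
  c_8 = (0)·(-32) + (0)·(-12) + 0·10 + (0)·(-6) + (0)·(-51) + (1)·(-11) + (-2)·(-6) + 0·16 = 1
Expand coordinatewise in base 5:
  c_1 = 6 = 1·5^0 + 1·5^1
  c_2 = 10 = 0·5^0 + 2·5^1
  c_3 = 7 = 2·5^0 + 1·5^1
  c_4 = 13 = 3·5^0 + 2·5^1
  c_5 = 22 = 2·5^0 + 4·5^1
  c_6 = 19 = 4·5^0 + 3·5^1
  c_7 = 12 = 2·5^0 + 2·5^1
  c_8 = 1 = 1·5^0
Factor λ_0 = (1, 0, 2, 3, 2, 4, 2, 1)
Factor λ_1 = (1, 2, 1, 2, 4, 3, 2, 0)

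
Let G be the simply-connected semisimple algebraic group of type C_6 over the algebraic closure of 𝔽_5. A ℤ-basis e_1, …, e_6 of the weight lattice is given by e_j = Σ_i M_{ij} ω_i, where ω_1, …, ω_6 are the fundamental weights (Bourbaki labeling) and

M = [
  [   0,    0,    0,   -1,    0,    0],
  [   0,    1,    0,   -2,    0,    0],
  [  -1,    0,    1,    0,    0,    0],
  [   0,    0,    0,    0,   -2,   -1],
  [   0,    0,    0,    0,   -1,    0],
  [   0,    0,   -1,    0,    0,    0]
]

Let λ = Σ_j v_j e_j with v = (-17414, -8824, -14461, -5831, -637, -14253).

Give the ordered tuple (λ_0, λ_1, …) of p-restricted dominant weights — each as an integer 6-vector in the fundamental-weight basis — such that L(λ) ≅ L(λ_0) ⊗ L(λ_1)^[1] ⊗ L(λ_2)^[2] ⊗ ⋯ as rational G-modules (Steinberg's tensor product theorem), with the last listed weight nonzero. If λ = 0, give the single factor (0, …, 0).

((1, 3, 3, 2, 2, 1), (1, 2, 0, 0, 2, 2), (3, 3, 3, 1, 0, 3), (1, 2, 3, 4, 0, 0), (4, 4, 4, 4, 1, 3), (1, 0, 0, 4, 0, 4))

In the fundamental-weight basis, λ has coordinates c = M·v (v = (-17414, -8824, -14461, -5831, -637, -14253)):
  c_1 = (0)·(-17414) + (0)·(-8824) + (0)·(-14461) + (-1)·(-5831) + (0)·(-637) + (0)·(-14253) = 5831
  c_2 = (0)·(-17414) + (1)·(-8824) + (0)·(-14461) + (-2)·(-5831) + (0)·(-637) + (0)·(-14253) = 2838
  c_3 = (-1)·(-17414) + (0)·(-8824) + (1)·(-14461) + (0)·(-5831) + (0)·(-637) + (0)·(-14253) = 2953
  c_4 = (0)·(-17414) + (0)·(-8824) + (0)·(-14461) + (0)·(-5831) + (-2)·(-637) + (-1)·(-14253) = 15527
  c_5 = (0)·(-17414) + (0)·(-8824) + (0)·(-14461) + (0)·(-5831) + (-1)·(-637) + (0)·(-14253) = 637
  c_6 = (0)·(-17414) + (0)·(-8824) + (-1)·(-14461) + (0)·(-5831) + (0)·(-637) + (0)·(-14253) = 14461
Expand coordinatewise in base 5:
  c_1 = 5831 = 1·5^0 + 1·5^1 + 3·5^2 + 1·5^3 + 4·5^4 + 1·5^5
  c_2 = 2838 = 3·5^0 + 2·5^1 + 3·5^2 + 2·5^3 + 4·5^4
  c_3 = 2953 = 3·5^0 + 0·5^1 + 3·5^2 + 3·5^3 + 4·5^4
  c_4 = 15527 = 2·5^0 + 0·5^1 + 1·5^2 + 4·5^3 + 4·5^4 + 4·5^5
  c_5 = 637 = 2·5^0 + 2·5^1 + 0·5^2 + 0·5^3 + 1·5^4
  c_6 = 14461 = 1·5^0 + 2·5^1 + 3·5^2 + 0·5^3 + 3·5^4 + 4·5^5
Factor λ_0 = (1, 3, 3, 2, 2, 1)
Factor λ_1 = (1, 2, 0, 0, 2, 2)
Factor λ_2 = (3, 3, 3, 1, 0, 3)
Factor λ_3 = (1, 2, 3, 4, 0, 0)
Factor λ_4 = (4, 4, 4, 4, 1, 3)
Factor λ_5 = (1, 0, 0, 4, 0, 4)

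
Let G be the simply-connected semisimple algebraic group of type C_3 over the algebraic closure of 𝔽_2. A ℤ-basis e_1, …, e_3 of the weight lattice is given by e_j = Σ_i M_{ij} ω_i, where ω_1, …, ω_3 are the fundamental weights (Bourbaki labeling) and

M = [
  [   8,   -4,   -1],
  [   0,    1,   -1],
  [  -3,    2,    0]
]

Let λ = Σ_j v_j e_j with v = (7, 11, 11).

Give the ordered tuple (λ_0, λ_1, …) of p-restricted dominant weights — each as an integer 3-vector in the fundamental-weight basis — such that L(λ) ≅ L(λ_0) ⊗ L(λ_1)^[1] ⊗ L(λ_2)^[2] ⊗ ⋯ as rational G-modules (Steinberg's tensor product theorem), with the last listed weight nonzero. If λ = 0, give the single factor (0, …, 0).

((1, 0, 1),)

ω-coordinates c = M·v, v = (7, 11, 11):
  c_1 = 8·7 + (-4)·(11) + (-1)·(11) = 1
  c_2 = 0·7 + 1·11 + (-1)·(11) = 0
  c_3 = (-3)·(7) + 2·11 + 0·11 = 1
Base-2 expansion of each c_i:
  c_1 = 1 = 1·2^0
  c_2 = 0
  c_3 = 1 = 1·2^0
λ_0 = (1, 0, 1)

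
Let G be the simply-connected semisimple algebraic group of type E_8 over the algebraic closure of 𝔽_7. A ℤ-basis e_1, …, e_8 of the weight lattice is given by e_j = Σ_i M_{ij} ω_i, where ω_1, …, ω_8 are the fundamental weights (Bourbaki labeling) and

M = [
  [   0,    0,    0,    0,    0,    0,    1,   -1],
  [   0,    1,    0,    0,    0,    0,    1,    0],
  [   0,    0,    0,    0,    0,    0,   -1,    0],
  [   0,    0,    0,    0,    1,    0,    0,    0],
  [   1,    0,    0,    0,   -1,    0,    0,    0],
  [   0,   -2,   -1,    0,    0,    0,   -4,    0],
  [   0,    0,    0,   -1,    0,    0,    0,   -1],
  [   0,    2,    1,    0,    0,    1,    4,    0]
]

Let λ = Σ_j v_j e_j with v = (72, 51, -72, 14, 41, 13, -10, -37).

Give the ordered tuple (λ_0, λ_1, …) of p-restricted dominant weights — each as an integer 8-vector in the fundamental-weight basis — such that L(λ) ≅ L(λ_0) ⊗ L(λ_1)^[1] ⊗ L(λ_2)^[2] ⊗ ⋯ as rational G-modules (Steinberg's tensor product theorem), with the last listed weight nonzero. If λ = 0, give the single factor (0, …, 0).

((6, 6, 3, 6, 3, 3, 2, 3), (3, 5, 1, 5, 4, 1, 3, 0))

ω-coordinates c = M·v, v = (72, 51, -72, 14, 41, 13, -10, -37):
  c_1 = (0)·(72) + (0)·(51) + (0)·(-72) + (0)·(14) + (0)·(41) + (0)·(13) + (1)·(-10) + (-1)·(-37) = 27
  c_2 = (0)·(72) + (1)·(51) + (0)·(-72) + (0)·(14) + (0)·(41) + (0)·(13) + (1)·(-10) + (0)·(-37) = 41
  c_3 = (0)·(72) + (0)·(51) + (0)·(-72) + (0)·(14) + (0)·(41) + (0)·(13) + (-1)·(-10) + (0)·(-37) = 10
  c_4 = (0)·(72) + (0)·(51) + (0)·(-72) + (0)·(14) + (1)·(41) + (0)·(13) + (0)·(-10) + (0)·(-37) = 41
  c_5 = (1)·(72) + (0)·(51) + (0)·(-72) + (0)·(14) + (-1)·(41) + (0)·(13) + (0)·(-10) + (0)·(-37) = 31
  c_6 = (0)·(72) + (-2)·(51) + (-1)·(-72) + (0)·(14) + (0)·(41) + (0)·(13) + (-4)·(-10) + (0)·(-37) = 10
  c_7 = (0)·(72) + (0)·(51) + (0)·(-72) + (-1)·(14) + (0)·(41) + (0)·(13) + (0)·(-10) + (-1)·(-37) = 23
  c_8 = (0)·(72) + (2)·(51) + (1)·(-72) + (0)·(14) + (0)·(41) + (1)·(13) + (4)·(-10) + (0)·(-37) = 3
Expand coordinatewise in base 7:
  c_1 = 27 = 6·7^0 + 3·7^1
  c_2 = 41 = 6·7^0 + 5·7^1
  c_3 = 10 = 3·7^0 + 1·7^1
  c_4 = 41 = 6·7^0 + 5·7^1
  c_5 = 31 = 3·7^0 + 4·7^1
  c_6 = 10 = 3·7^0 + 1·7^1
  c_7 = 23 = 2·7^0 + 3·7^1
  c_8 = 3 = 3·7^0
Factor λ_0 = (6, 6, 3, 6, 3, 3, 2, 3)
Factor λ_1 = (3, 5, 1, 5, 4, 1, 3, 0)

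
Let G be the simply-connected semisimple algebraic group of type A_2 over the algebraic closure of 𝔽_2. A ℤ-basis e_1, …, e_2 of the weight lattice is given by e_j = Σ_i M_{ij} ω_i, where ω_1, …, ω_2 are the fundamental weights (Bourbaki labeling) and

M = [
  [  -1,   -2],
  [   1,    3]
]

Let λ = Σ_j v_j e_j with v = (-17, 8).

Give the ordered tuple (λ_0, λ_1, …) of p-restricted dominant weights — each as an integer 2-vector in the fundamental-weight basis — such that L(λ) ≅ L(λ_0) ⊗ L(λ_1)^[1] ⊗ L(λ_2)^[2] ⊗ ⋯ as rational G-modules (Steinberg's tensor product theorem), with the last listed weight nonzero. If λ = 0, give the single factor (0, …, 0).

((1, 1), (0, 1), (0, 1))

Compute c_i = Σ_j M_{ij} v_j with v = (-17, 8):
  c_1 = -1*-17 + -2*8 = 1
  c_2 = 1*-17 + 3*8 = 7
Expand coordinatewise in base 2:
  c_1 = 1 = 1·2^0
  c_2 = 7 = 1·2^0 + 1·2^1 + 1·2^2
λ_0 = (1, 1)
λ_1 = (0, 1)
λ_2 = (0, 1)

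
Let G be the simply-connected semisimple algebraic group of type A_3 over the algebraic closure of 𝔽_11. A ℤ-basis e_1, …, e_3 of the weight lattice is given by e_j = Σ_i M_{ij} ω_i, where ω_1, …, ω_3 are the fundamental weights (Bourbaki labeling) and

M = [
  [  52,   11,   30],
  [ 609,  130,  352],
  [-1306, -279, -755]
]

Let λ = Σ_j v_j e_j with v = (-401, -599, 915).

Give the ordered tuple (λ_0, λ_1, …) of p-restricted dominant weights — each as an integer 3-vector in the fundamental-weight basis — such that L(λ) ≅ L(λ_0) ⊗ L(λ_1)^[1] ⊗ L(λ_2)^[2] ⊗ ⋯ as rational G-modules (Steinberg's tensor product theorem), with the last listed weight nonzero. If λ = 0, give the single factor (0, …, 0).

((9, 1, 2),)

In the fundamental-weight basis, λ has coordinates c = M·v (v = (-401, -599, 915)):
  c_1 = (52)·(-401) + (11)·(-599) + (30)·(915) = 9
  c_2 = (609)·(-401) + (130)·(-599) + (352)·(915) = 1
  c_3 = (-1306)·(-401) + (-279)·(-599) + (-755)·(915) = 2
Writing each c_i in base p = 11:
  c_1 = 9 = 9·11^0
  c_2 = 1 = 1·11^0
  c_3 = 2 = 2·11^0
Factor λ_0 = (9, 1, 2)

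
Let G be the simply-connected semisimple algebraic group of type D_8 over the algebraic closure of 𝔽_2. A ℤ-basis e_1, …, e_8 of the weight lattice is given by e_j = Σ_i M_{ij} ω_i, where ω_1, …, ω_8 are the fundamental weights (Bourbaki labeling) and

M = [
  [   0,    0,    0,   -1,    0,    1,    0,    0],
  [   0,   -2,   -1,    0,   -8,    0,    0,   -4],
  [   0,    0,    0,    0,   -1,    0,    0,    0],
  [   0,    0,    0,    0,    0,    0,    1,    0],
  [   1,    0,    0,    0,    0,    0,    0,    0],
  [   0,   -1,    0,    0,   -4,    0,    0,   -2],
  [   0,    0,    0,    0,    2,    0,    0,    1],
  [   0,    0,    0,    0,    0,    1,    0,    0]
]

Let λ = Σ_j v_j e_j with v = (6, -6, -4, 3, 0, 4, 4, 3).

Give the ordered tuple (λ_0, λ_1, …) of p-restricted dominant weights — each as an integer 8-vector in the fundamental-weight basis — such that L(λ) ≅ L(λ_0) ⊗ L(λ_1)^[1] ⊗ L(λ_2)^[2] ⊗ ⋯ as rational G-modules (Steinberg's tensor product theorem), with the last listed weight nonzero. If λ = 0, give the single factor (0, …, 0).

((1, 0, 0, 0, 0, 0, 1, 0), (0, 0, 0, 0, 1, 0, 1, 0), (0, 1, 0, 1, 1, 0, 0, 1))

In the fundamental-weight basis, λ has coordinates c = M·v (v = (6, -6, -4, 3, 0, 4, 4, 3)):
  c_1 = 0*6 + 0*-6 + 0*-4 + -1*3 + 0*0 + 1*4 + 0*4 + 0*3 = 1
  c_2 = 0*6 + -2*-6 + -1*-4 + 0*3 + -8*0 + 0*4 + 0*4 + -4*3 = 4
  c_3 = 0*6 + 0*-6 + 0*-4 + 0*3 + -1*0 + 0*4 + 0*4 + 0*3 = 0
  c_4 = 0*6 + 0*-6 + 0*-4 + 0*3 + 0*0 + 0*4 + 1*4 + 0*3 = 4
  c_5 = 1*6 + 0*-6 + 0*-4 + 0*3 + 0*0 + 0*4 + 0*4 + 0*3 = 6
  c_6 = 0*6 + -1*-6 + 0*-4 + 0*3 + -4*0 + 0*4 + 0*4 + -2*3 = 0
  c_7 = 0*6 + 0*-6 + 0*-4 + 0*3 + 2*0 + 0*4 + 0*4 + 1*3 = 3
  c_8 = 0*6 + 0*-6 + 0*-4 + 0*3 + 0*0 + 1*4 + 0*4 + 0*3 = 4
Base-2 expansion of each c_i:
  c_1 = 1 = 1·2^0
  c_2 = 4 = 0·2^0 + 0·2^1 + 1·2^2
  c_3 = 0
  c_4 = 4 = 0·2^0 + 0·2^1 + 1·2^2
  c_5 = 6 = 0·2^0 + 1·2^1 + 1·2^2
  c_6 = 0
  c_7 = 3 = 1·2^0 + 1·2^1
  c_8 = 4 = 0·2^0 + 0·2^1 + 1·2^2
p-restricted factor λ_0 = (1, 0, 0, 0, 0, 0, 1, 0)
p-restricted factor λ_1 = (0, 0, 0, 0, 1, 0, 1, 0)
p-restricted factor λ_2 = (0, 1, 0, 1, 1, 0, 0, 1)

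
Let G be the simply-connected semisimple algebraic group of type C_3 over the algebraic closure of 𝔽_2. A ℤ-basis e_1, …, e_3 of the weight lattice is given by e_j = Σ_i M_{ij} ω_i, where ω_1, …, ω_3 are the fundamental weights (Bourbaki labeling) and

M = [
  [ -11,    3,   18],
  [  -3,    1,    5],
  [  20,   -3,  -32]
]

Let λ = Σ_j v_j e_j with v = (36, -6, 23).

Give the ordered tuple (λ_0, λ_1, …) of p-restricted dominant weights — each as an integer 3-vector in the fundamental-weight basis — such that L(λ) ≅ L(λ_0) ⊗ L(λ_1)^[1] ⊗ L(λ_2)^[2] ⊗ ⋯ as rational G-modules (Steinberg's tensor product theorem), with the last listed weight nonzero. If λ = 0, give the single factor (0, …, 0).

ω-coordinates c = M·v, v = (36, -6, 23):
  c_1 = (-11)·(36) + (3)·(-6) + 18·23 = 0
  c_2 = (-3)·(36) + (1)·(-6) + 5·23 = 1
  c_3 = 20·36 + (-3)·(-6) + (-32)·(23) = 2
Base-2 expansion of each c_i:
  c_1 = 0
  c_2 = 1 = 1·2^0
  c_3 = 2 = 0·2^0 + 1·2^1
λ_0 = (0, 1, 0)
λ_1 = (0, 0, 1)

((0, 1, 0), (0, 0, 1))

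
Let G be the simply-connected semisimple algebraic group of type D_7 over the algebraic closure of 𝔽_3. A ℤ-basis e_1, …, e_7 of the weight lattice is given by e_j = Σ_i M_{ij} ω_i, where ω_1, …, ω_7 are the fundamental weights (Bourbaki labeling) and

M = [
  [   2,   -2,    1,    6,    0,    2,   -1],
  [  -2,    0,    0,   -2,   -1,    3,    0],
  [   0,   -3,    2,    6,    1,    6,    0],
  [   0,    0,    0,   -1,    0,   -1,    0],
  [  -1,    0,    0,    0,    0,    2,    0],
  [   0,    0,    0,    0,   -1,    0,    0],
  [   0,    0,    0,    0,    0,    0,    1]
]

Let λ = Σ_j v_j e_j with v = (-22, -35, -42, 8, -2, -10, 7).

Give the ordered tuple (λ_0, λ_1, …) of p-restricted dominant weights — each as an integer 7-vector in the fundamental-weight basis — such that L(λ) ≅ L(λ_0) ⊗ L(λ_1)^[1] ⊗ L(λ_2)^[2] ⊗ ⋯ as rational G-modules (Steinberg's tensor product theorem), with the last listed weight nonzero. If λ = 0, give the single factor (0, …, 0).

In the fundamental-weight basis, λ has coordinates c = M·v (v = (-22, -35, -42, 8, -2, -10, 7)):
  c_1 = (2)·(-22) + (-2)·(-35) + (1)·(-42) + (6)·(8) + (0)·(-2) + (2)·(-10) + (-1)·(7) = 5
  c_2 = (-2)·(-22) + (0)·(-35) + (0)·(-42) + (-2)·(8) + (-1)·(-2) + (3)·(-10) + (0)·(7) = 0
  c_3 = (0)·(-22) + (-3)·(-35) + (2)·(-42) + (6)·(8) + (1)·(-2) + (6)·(-10) + (0)·(7) = 7
  c_4 = (0)·(-22) + (0)·(-35) + (0)·(-42) + (-1)·(8) + (0)·(-2) + (-1)·(-10) + (0)·(7) = 2
  c_5 = (-1)·(-22) + (0)·(-35) + (0)·(-42) + (0)·(8) + (0)·(-2) + (2)·(-10) + (0)·(7) = 2
  c_6 = (0)·(-22) + (0)·(-35) + (0)·(-42) + (0)·(8) + (-1)·(-2) + (0)·(-10) + (0)·(7) = 2
  c_7 = (0)·(-22) + (0)·(-35) + (0)·(-42) + (0)·(8) + (0)·(-2) + (0)·(-10) + (1)·(7) = 7
Base-3 expansion of each c_i:
  c_1 = 5 = 2·3^0 + 1·3^1
  c_2 = 0
  c_3 = 7 = 1·3^0 + 2·3^1
  c_4 = 2 = 2·3^0
  c_5 = 2 = 2·3^0
  c_6 = 2 = 2·3^0
  c_7 = 7 = 1·3^0 + 2·3^1
Factor λ_0 = (2, 0, 1, 2, 2, 2, 1)
Factor λ_1 = (1, 0, 2, 0, 0, 0, 2)

((2, 0, 1, 2, 2, 2, 1), (1, 0, 2, 0, 0, 0, 2))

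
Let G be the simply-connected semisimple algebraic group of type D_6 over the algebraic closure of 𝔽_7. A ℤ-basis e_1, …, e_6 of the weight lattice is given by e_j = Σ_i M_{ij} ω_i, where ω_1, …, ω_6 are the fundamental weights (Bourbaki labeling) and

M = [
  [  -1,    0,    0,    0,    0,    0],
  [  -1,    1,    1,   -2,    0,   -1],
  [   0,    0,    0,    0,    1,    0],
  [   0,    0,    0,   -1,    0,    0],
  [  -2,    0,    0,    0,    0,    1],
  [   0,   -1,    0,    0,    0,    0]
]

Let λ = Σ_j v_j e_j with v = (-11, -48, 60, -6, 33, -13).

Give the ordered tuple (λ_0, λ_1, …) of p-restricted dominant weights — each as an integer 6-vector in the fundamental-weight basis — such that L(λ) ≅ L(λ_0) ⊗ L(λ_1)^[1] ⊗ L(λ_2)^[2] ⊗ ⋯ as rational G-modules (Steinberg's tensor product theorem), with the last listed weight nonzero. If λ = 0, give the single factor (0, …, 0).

ω-coordinates c = M·v, v = (-11, -48, 60, -6, 33, -13):
  c_1 = (-1)·(-11) + (0)·(-48) + (0)·(60) + (0)·(-6) + (0)·(33) + (0)·(-13) = 11
  c_2 = (-1)·(-11) + (1)·(-48) + (1)·(60) + (-2)·(-6) + (0)·(33) + (-1)·(-13) = 48
  c_3 = (0)·(-11) + (0)·(-48) + (0)·(60) + (0)·(-6) + (1)·(33) + (0)·(-13) = 33
  c_4 = (0)·(-11) + (0)·(-48) + (0)·(60) + (-1)·(-6) + (0)·(33) + (0)·(-13) = 6
  c_5 = (-2)·(-11) + (0)·(-48) + (0)·(60) + (0)·(-6) + (0)·(33) + (1)·(-13) = 9
  c_6 = (0)·(-11) + (-1)·(-48) + (0)·(60) + (0)·(-6) + (0)·(33) + (0)·(-13) = 48
Base-7 expansion of each c_i:
  c_1 = 11 = 4·7^0 + 1·7^1
  c_2 = 48 = 6·7^0 + 6·7^1
  c_3 = 33 = 5·7^0 + 4·7^1
  c_4 = 6 = 6·7^0
  c_5 = 9 = 2·7^0 + 1·7^1
  c_6 = 48 = 6·7^0 + 6·7^1
Factor λ_0 = (4, 6, 5, 6, 2, 6)
Factor λ_1 = (1, 6, 4, 0, 1, 6)

((4, 6, 5, 6, 2, 6), (1, 6, 4, 0, 1, 6))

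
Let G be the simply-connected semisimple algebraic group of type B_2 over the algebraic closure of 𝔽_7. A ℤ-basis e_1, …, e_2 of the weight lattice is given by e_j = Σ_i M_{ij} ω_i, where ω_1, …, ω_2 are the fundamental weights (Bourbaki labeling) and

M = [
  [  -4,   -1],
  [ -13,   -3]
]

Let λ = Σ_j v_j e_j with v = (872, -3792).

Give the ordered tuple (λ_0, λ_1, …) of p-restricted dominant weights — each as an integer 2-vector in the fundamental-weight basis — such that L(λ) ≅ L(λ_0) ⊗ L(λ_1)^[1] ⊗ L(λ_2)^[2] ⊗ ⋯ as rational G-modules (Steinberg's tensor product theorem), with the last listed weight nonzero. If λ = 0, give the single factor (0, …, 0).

Change of basis e → ω: c = M·v where v = (872, -3792):
  c_1 = (-4)·(872) + (-1)·(-3792) = 304
  c_2 = (-13)·(872) + (-3)·(-3792) = 40
Writing each c_i in base p = 7:
  c_1 = 304 = 3·7^0 + 1·7^1 + 6·7^2
  c_2 = 40 = 5·7^0 + 5·7^1
λ_0 = (3, 5)
λ_1 = (1, 5)
λ_2 = (6, 0)

((3, 5), (1, 5), (6, 0))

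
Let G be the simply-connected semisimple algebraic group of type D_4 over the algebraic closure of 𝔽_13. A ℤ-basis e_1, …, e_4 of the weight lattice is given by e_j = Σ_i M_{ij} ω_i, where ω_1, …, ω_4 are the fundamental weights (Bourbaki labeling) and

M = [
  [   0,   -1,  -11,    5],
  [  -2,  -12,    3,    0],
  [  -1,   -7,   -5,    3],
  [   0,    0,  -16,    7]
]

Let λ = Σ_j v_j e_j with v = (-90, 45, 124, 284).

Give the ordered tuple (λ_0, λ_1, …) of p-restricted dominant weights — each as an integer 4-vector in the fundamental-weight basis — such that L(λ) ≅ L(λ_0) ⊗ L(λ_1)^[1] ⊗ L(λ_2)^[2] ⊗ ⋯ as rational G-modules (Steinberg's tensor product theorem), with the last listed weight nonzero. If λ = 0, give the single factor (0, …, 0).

((11, 12, 7, 4),)

Compute c_i = Σ_j M_{ij} v_j with v = (-90, 45, 124, 284):
  c_1 = 0*-90 + -1*45 + -11*124 + 5*284 = 11
  c_2 = -2*-90 + -12*45 + 3*124 + 0*284 = 12
  c_3 = -1*-90 + -7*45 + -5*124 + 3*284 = 7
  c_4 = 0*-90 + 0*45 + -16*124 + 7*284 = 4
Expand coordinatewise in base 13:
  c_1 = 11 = 11·13^0
  c_2 = 12 = 12·13^0
  c_3 = 7 = 7·13^0
  c_4 = 4 = 4·13^0
p-restricted factor λ_0 = (11, 12, 7, 4)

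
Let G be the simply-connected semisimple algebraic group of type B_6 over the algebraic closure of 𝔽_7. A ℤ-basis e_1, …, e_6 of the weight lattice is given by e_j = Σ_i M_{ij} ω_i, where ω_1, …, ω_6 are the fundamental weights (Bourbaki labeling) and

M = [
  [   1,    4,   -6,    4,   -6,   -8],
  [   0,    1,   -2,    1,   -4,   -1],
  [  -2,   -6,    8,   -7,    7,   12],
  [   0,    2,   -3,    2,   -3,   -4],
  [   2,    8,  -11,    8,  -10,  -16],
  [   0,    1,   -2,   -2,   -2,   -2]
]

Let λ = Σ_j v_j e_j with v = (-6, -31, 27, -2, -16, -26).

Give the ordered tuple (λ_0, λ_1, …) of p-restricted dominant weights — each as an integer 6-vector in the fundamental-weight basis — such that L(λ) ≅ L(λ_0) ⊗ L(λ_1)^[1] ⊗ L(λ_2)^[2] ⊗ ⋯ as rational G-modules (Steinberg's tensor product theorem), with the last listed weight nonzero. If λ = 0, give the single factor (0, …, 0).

ω-coordinates c = M·v, v = (-6, -31, 27, -2, -16, -26):
  c_1 = (1)·(-6) + (4)·(-31) + (-6)·(27) + (4)·(-2) + (-6)·(-16) + (-8)·(-26) = 4
  c_2 = (0)·(-6) + (1)·(-31) + (-2)·(27) + (1)·(-2) + (-4)·(-16) + (-1)·(-26) = 3
  c_3 = (-2)·(-6) + (-6)·(-31) + 8·27 + (-7)·(-2) + (7)·(-16) + (12)·(-26) = 4
  c_4 = (0)·(-6) + (2)·(-31) + (-3)·(27) + (2)·(-2) + (-3)·(-16) + (-4)·(-26) = 5
  c_5 = (2)·(-6) + (8)·(-31) + (-11)·(27) + (8)·(-2) + (-10)·(-16) + (-16)·(-26) = 3
  c_6 = (0)·(-6) + (1)·(-31) + (-2)·(27) + (-2)·(-2) + (-2)·(-16) + (-2)·(-26) = 3
Expand coordinatewise in base 7:
  c_1 = 4 = 4·7^0
  c_2 = 3 = 3·7^0
  c_3 = 4 = 4·7^0
  c_4 = 5 = 5·7^0
  c_5 = 3 = 3·7^0
  c_6 = 3 = 3·7^0
Factor λ_0 = (4, 3, 4, 5, 3, 3)

((4, 3, 4, 5, 3, 3),)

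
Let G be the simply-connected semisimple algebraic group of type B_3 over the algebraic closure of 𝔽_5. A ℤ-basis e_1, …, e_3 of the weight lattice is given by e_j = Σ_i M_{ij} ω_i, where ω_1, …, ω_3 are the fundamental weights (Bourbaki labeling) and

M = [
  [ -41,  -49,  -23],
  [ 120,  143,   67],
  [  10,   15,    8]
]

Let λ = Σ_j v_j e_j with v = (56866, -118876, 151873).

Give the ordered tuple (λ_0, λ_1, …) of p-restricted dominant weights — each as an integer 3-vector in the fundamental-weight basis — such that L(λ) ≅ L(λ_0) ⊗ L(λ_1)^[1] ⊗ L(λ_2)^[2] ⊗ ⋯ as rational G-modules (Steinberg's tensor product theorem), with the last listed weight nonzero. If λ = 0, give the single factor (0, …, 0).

((4, 3, 4), (2, 3, 0), (3, 0, 0), (2, 1, 4))

Change of basis e → ω: c = M·v where v = (56866, -118876, 151873):
  c_1 = (-41)·(56866) + (-49)·(-118876) + (-23)·(151873) = 339
  c_2 = (120)·(56866) + (143)·(-118876) + (67)·(151873) = 143
  c_3 = (10)·(56866) + (15)·(-118876) + (8)·(151873) = 504
p = 5; digits c_i = Σ_j d_{ij}·5^j, 0 ≤ d_{ij} < 5:
  c_1 = 339 = 4·5^0 + 2·5^1 + 3·5^2 + 2·5^3
  c_2 = 143 = 3·5^0 + 3·5^1 + 0·5^2 + 1·5^3
  c_3 = 504 = 4·5^0 + 0·5^1 + 0·5^2 + 4·5^3
Factor λ_0 = (4, 3, 4)
Factor λ_1 = (2, 3, 0)
Factor λ_2 = (3, 0, 0)
Factor λ_3 = (2, 1, 4)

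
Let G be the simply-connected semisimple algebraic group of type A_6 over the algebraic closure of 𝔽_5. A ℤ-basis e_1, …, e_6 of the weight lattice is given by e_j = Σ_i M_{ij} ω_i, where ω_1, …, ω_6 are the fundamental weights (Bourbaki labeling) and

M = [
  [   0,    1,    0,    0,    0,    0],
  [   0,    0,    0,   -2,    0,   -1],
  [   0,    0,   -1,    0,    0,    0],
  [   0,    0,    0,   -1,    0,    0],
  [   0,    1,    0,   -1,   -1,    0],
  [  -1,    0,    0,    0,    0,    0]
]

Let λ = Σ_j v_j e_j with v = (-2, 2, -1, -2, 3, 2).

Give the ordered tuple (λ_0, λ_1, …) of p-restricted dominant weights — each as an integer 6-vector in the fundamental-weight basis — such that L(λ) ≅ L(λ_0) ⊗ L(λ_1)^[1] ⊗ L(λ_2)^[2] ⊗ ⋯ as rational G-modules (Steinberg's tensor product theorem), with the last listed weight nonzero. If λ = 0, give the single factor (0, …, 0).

ω-coordinates c = M·v, v = (-2, 2, -1, -2, 3, 2):
  c_1 = (0)·(-2) + 1·2 + (0)·(-1) + (0)·(-2) + 0·3 + 0·2 = 2
  c_2 = (0)·(-2) + 0·2 + (0)·(-1) + (-2)·(-2) + 0·3 + (-1)·(2) = 2
  c_3 = (0)·(-2) + 0·2 + (-1)·(-1) + (0)·(-2) + 0·3 + 0·2 = 1
  c_4 = (0)·(-2) + 0·2 + (0)·(-1) + (-1)·(-2) + 0·3 + 0·2 = 2
  c_5 = (0)·(-2) + 1·2 + (0)·(-1) + (-1)·(-2) + (-1)·(3) + 0·2 = 1
  c_6 = (-1)·(-2) + 0·2 + (0)·(-1) + (0)·(-2) + 0·3 + 0·2 = 2
Base-5 expansion of each c_i:
  c_1 = 2 = 2·5^0
  c_2 = 2 = 2·5^0
  c_3 = 1 = 1·5^0
  c_4 = 2 = 2·5^0
  c_5 = 1 = 1·5^0
  c_6 = 2 = 2·5^0
p-restricted factor λ_0 = (2, 2, 1, 2, 1, 2)

((2, 2, 1, 2, 1, 2),)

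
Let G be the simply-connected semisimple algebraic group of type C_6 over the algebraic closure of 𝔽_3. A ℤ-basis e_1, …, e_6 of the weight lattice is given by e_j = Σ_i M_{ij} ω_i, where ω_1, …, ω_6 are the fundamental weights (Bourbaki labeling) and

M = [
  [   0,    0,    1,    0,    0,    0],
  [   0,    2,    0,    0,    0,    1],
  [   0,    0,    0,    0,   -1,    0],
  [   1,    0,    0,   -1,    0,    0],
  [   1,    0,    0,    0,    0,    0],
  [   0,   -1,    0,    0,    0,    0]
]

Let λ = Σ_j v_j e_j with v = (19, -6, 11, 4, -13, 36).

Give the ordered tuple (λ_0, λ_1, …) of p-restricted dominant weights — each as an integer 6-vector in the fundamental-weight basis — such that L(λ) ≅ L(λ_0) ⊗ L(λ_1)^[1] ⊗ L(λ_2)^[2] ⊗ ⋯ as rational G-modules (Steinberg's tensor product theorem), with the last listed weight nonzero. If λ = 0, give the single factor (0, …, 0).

((2, 0, 1, 0, 1, 0), (0, 2, 1, 2, 0, 2), (1, 2, 1, 1, 2, 0))

Compute c_i = Σ_j M_{ij} v_j with v = (19, -6, 11, 4, -13, 36):
  c_1 = 0·19 + (0)·(-6) + 1·11 + 0·4 + (0)·(-13) + 0·36 = 11
  c_2 = 0·19 + (2)·(-6) + 0·11 + 0·4 + (0)·(-13) + 1·36 = 24
  c_3 = 0·19 + (0)·(-6) + 0·11 + 0·4 + (-1)·(-13) + 0·36 = 13
  c_4 = 1·19 + (0)·(-6) + 0·11 + (-1)·(4) + (0)·(-13) + 0·36 = 15
  c_5 = 1·19 + (0)·(-6) + 0·11 + 0·4 + (0)·(-13) + 0·36 = 19
  c_6 = 0·19 + (-1)·(-6) + 0·11 + 0·4 + (0)·(-13) + 0·36 = 6
Base-3 expansion of each c_i:
  c_1 = 11 = 2·3^0 + 0·3^1 + 1·3^2
  c_2 = 24 = 0·3^0 + 2·3^1 + 2·3^2
  c_3 = 13 = 1·3^0 + 1·3^1 + 1·3^2
  c_4 = 15 = 0·3^0 + 2·3^1 + 1·3^2
  c_5 = 19 = 1·3^0 + 0·3^1 + 2·3^2
  c_6 = 6 = 0·3^0 + 2·3^1
p-restricted factor λ_0 = (2, 0, 1, 0, 1, 0)
p-restricted factor λ_1 = (0, 2, 1, 2, 0, 2)
p-restricted factor λ_2 = (1, 2, 1, 1, 2, 0)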